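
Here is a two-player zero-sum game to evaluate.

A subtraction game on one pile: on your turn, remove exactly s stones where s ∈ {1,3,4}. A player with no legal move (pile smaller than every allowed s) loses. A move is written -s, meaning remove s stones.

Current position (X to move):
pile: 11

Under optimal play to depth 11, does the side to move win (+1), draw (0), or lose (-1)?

value(11, X) = +1

ply 1, X at 11 | -1=-1→10; -3=-1→8; -4=+1→7*
ply 2, O at 7 | -1=-1→6*; -3=-1→4; -4=-1→3
ply 3, X at 6 | -1=-1→5; -3=-1→3; -4=+1→2*
ply 4, O at 2 | -1=-1→1*
ply 5, X at 1 | -1=+1→0*
ply 6: 0 is terminal -1 (O); from 11 depth 11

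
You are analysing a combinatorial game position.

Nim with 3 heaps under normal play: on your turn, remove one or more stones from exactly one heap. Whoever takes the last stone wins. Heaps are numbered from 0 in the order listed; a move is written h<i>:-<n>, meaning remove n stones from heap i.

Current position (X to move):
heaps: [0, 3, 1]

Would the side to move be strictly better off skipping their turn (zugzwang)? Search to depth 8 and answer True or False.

zugzwang((0,3,1), X) = False

[(0,3,1)] X move#1: h1:-1:-1/(0,2,1), h1:-2:+1/(0,1,1)*, h1:-3:-1/(0,0,1), h2:-1:-1/(0,3,0)
[(0,1,1)] O move#2: h1:-1:-1/(0,0,1)*, h2:-1:-1/(0,1,0)
[(0,0,1)] X move#3: h2:-1:+1/(0,0,0)*
[(0,0,0)] end (terminal -1, O#4); searched (0,3,1) to 8
pass branch (O moves first from the same position):
  | [(0,3,1)] O move#1: h1:-1:-1/(0,2,1), h1:-2:+1/(0,1,1)*, h1:-3:-1/(0,0,1), h2:-1:-1/(0,3,0)
  | [(0,1,1)] X move#2: h1:-1:-1/(0,0,1)*, h2:-1:-1/(0,1,0)
  | [(0,0,1)] O move#3: h2:-1:+1/(0,0,0)*
  | [(0,0,0)] end (terminal -1, X#4); searched (0,3,1) to 8
X moving scores +1; X passing scores -1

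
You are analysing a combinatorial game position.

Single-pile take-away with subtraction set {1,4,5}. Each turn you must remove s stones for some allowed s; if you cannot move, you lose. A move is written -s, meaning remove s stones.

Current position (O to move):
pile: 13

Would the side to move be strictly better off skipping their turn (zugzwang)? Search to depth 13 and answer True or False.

zugzwang(13, O) = False

[13] O move#1: -1:-1/12, -4:-1/9, -5:+1/8*
[8] X move#2: -1:-1/7*, -4:-1/4, -5:-1/3
[7] O move#3: -1:-1/6, -4:-1/3, -5:+1/2*
[2] X move#4: -1:-1/1*
[1] O move#5: -1:+1/0*
[0] end (terminal -1, X#6); searched 13 to 13
pass branch (X moves first from the same position):
  | [13] X move#1: -1:-1/12, -4:-1/9, -5:+1/8*
  | [8] O move#2: -1:-1/7*, -4:-1/4, -5:-1/3
  | [7] X move#3: -1:-1/6, -4:-1/3, -5:+1/2*
  | [2] O move#4: -1:-1/1*
  | [1] X move#5: -1:+1/0*
  | [0] end (terminal -1, O#6); searched 13 to 13
O moving scores +1; O passing scores -1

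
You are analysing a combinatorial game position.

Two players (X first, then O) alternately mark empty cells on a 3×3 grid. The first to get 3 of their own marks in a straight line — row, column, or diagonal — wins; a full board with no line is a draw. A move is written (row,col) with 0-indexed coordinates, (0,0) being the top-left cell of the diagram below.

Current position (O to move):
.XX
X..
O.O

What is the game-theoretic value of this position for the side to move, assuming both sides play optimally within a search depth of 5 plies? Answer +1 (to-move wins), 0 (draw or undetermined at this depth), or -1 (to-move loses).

value(.XX/X../O.O, O) = +1

p1 O@[.XX/X../O.O]: (0,0)[OXX/X../O.O]+1* (1,1)[.XX/XO./O.O]-1 (1,2)[.XX/X.O/O.O]-1 (2,1)[.XX/X../OOO]+1
p2 X@[OXX/X../O.O]: (1,1)[OXX/XX./O.O]-1* (1,2)[OXX/X.X/O.O]-1 (2,1)[OXX/X../OXO]-1
p3 O@[OXX/XX./O.O]: (1,2)[OXX/XXO/O.O]-1 (2,1)[OXX/XX./OOO]+1*
p4 X@[OXX/XX./OOO] terminal -1; root [.XX/X../O.O] d5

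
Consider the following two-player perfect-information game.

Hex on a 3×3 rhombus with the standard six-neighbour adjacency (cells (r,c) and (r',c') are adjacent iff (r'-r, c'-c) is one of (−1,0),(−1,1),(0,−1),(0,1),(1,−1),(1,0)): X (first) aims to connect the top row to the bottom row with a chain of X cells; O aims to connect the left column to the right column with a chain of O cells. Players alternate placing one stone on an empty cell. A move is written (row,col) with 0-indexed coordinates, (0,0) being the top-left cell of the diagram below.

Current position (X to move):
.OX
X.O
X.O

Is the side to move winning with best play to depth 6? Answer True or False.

p1 X@[.OX/X.O/X.O]: (0,0)[XOX/X.O/X.O]+1* (1,1)[.OX/XXO/X.O]+1 (2,1)[.OX/X.O/XXO]+1
p2 O@[XOX/X.O/X.O] terminal -1; root [.OX/X.O/X.O] d6

X winning at [.OX/X.O/X.O]: True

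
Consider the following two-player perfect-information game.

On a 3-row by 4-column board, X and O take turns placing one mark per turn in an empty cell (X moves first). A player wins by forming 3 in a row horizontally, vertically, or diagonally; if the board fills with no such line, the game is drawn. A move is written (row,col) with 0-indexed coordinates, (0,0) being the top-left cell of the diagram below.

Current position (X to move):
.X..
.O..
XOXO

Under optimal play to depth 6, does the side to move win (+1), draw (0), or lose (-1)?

[.X../.O../XOXO] X move#1: (0,0):+1/XX../.O../XOXO*, (0,2):+1/.XX./.O../XOXO, (0,3):+0/.X.X/.O../XOXO, (1,0):+1/.X../XO../XOXO, (1,2):+0/.X../.OX./XOXO, (1,3):-1/.X../.O.X/XOXO
[XX../.O../XOXO] O move#2: (0,2):-1/XXO./.O../XOXO*, (0,3):-1/XX.O/.O../XOXO, (1,0):-1/XX../OO../XOXO, (1,2):-1/XX../.OO./XOXO, (1,3):-1/XX../.O.O/XOXO
[XXO./.O../XOXO] X move#3: (0,3):+0/XXOX/.O../XOXO, (1,0):+1/XXO./XO../XOXO*, (1,2):+0/XXO./.OX./XOXO, (1,3):+0/XXO./.O.X/XOXO
[XXO./XO../XOXO] end (terminal -1, O#4); searched .X../.O../XOXO to 6

value(.X../.O../XOXO, X) = +1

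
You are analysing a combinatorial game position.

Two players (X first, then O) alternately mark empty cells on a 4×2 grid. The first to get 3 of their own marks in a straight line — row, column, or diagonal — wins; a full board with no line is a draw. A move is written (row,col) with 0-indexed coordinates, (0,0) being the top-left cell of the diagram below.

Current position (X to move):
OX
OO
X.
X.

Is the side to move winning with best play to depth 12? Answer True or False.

X winning at [OX/OO/X./X.]: False

[OX/OO/X./X.] X move#1: (2,1):+0/OX/OO/XX/X.*, (3,1):+0/OX/OO/X./XX
[OX/OO/XX/X.] O move#2: (3,1):+0/OX/OO/XX/XO*
[OX/OO/XX/XO] end (terminal +0, X#3); searched OX/OO/X./X. to 12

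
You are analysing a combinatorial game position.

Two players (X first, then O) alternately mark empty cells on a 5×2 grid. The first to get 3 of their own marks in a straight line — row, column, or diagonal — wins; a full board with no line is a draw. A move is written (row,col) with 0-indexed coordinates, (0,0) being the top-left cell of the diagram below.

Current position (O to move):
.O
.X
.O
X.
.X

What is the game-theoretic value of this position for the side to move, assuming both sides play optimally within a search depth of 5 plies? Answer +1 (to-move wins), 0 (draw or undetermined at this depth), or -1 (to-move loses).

value(.O/.X/.O/X./.X, O) = 0

p1 O@[.O/.X/.O/X./.X]: (0,0)[OO/.X/.O/X./.X]-1 (1,0)[.O/OX/.O/X./.X]+0* (2,0)[.O/.X/OO/X./.X]+0 (3,1)[.O/.X/.O/XO/.X]-1 (4,0)[.O/.X/.O/X./OX]+0
p2 X@[.O/OX/.O/X./.X]: (0,0)[XO/OX/.O/X./.X]+0* (2,0)[.O/OX/XO/X./.X]+0 (3,1)[.O/OX/.O/XX/.X]+0 (4,0)[.O/OX/.O/X./XX]+0
p3 O@[XO/OX/.O/X./.X]: (2,0)[XO/OX/OO/X./.X]+0* (3,1)[XO/OX/.O/XO/.X]+0 (4,0)[XO/OX/.O/X./OX]+0
p4 X@[XO/OX/OO/X./.X]: (3,1)[XO/OX/OO/XX/.X]+0* (4,0)[XO/OX/OO/X./XX]+0
p5 O@[XO/OX/OO/XX/.X]: (4,0)[XO/OX/OO/XX/OX]+0*
p6 X@[XO/OX/OO/XX/OX] terminal +0; root [.O/.X/.O/X./.X] d5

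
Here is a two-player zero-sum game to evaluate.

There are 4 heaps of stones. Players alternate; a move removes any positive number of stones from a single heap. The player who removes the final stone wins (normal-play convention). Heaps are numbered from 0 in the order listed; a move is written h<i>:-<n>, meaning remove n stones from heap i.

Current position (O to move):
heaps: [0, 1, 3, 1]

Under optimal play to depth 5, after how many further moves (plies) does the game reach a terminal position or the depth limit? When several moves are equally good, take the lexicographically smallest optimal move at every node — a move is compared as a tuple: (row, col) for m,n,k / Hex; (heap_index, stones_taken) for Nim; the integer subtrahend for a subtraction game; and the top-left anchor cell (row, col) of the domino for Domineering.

PV length from [(0,1,3,1)]: 3 plies

[(0,1,3,1)] O move#1: h1:-1:-1/(0,0,3,1), h2:-1:-1/(0,1,2,1), h2:-2:-1/(0,1,1,1), h2:-3:+1/(0,1,0,1)*, h3:-1:-1/(0,1,3,0)
[(0,1,0,1)] X move#2: h1:-1:-1/(0,0,0,1)*, h3:-1:-1/(0,1,0,0)
[(0,0,0,1)] O move#3: h3:-1:+1/(0,0,0,0)*
[(0,0,0,0)] end (terminal -1, X#4); searched (0,1,3,1) to 5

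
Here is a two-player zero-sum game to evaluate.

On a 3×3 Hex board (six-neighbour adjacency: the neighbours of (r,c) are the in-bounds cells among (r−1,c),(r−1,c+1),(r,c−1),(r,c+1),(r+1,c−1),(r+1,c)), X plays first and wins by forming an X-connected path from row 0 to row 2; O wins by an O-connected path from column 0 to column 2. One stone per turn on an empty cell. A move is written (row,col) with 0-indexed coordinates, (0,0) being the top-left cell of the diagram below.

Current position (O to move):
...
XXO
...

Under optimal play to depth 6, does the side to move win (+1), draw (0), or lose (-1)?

value(.../XXO/..., O) = -1

p1 O@[.../XXO/...]: (0,0)[O../XXO/...]-1* (0,1)[.O./XXO/...]-1 (0,2)[..O/XXO/...]-1 (2,0)[.../XXO/O..]-1 (2,1)[.../XXO/.O.]-1 (2,2)[.../XXO/..O]-1
p2 X@[O../XXO/...]: (0,1)[OX./XXO/...]+1* (0,2)[O.X/XXO/...]+1 (2,0)[O../XXO/X..]+1 (2,1)[O../XXO/.X.]+1 (2,2)[O../XXO/..X]+1
p3 O@[OX./XXO/...]: (0,2)[OXO/XXO/...]-1* (2,0)[OX./XXO/O..]-1 (2,1)[OX./XXO/.O.]-1 (2,2)[OX./XXO/..O]-1
p4 X@[OXO/XXO/...]: (2,0)[OXO/XXO/X..]+1* (2,1)[OXO/XXO/.X.]+1 (2,2)[OXO/XXO/..X]+1
p5 O@[OXO/XXO/X..] terminal -1; root [.../XXO/...] d6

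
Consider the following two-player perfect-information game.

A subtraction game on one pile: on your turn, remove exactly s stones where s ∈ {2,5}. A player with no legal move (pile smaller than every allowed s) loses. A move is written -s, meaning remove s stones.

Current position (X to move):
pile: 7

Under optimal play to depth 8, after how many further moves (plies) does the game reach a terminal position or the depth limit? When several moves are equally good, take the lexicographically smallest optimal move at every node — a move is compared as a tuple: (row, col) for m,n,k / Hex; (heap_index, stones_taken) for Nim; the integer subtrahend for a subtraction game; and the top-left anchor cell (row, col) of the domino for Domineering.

p1 X@[7]: -2[5]-1* -5[2]-1
p2 O@[5]: -2[3]-1 -5[0]+1*
p3 X@[0] terminal -1; root [7] d8

PV length from [7]: 2 plies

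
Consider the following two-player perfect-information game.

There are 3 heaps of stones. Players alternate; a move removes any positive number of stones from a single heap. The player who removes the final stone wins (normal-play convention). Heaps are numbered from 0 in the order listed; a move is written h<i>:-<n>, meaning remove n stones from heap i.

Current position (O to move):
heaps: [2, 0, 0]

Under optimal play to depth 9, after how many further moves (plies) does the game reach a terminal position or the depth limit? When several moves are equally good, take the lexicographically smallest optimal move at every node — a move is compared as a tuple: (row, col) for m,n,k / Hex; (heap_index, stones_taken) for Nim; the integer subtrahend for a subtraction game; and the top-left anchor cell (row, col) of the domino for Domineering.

[(2,0,0)] O move#1: h0:-1:-1/(1,0,0), h0:-2:+1/(0,0,0)*
[(0,0,0)] end (terminal -1, X#2); searched (2,0,0) to 9

PV length from [(2,0,0)]: 1 ply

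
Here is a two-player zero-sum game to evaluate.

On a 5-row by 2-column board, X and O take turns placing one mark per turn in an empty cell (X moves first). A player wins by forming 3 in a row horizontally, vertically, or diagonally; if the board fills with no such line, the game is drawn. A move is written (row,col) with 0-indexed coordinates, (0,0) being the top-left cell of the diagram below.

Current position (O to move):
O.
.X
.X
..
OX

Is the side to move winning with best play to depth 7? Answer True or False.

O winning at [O./.X/.X/../OX]: False

[O./.X/.X/../OX] O move#1: (0,1):-1/OO/.X/.X/../OX*, (1,0):-1/O./OX/.X/../OX, (2,0):-1/O./.X/OX/../OX, (3,0):-1/O./.X/.X/O./OX, (3,1):-1/O./.X/.X/.O/OX
[OO/.X/.X/../OX] X move#2: (1,0):+0/OO/XX/.X/../OX, (2,0):+0/OO/.X/XX/../OX, (3,0):+0/OO/.X/.X/X./OX, (3,1):+1/OO/.X/.X/.X/OX*
[OO/.X/.X/.X/OX] end (terminal -1, O#3); searched O./.X/.X/../OX to 7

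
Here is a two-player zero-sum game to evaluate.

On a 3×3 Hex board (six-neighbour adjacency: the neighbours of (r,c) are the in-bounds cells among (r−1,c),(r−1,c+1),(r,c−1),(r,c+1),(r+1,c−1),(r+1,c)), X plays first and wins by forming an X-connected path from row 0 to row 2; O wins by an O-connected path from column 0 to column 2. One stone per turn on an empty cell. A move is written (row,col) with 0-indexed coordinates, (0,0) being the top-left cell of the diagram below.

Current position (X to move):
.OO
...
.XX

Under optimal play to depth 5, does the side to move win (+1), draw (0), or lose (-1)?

value(.OO/.../.XX, X) = -1

[.OO/.../.XX] X move#1: (0,0):-1/XOO/.../.XX*, (1,0):-1/.OO/X../.XX, (1,1):-1/.OO/.X./.XX, (1,2):-1/.OO/..X/.XX, (2,0):-1/.OO/.../XXX
[XOO/.../.XX] O move#2: (1,0):+1/XOO/O../.XX*, (1,1):+1/XOO/.O./.XX, (1,2):-1/XOO/..O/.XX, (2,0):+1/XOO/.../OXX
[XOO/O../.XX] end (terminal -1, X#3); searched .OO/.../.XX to 5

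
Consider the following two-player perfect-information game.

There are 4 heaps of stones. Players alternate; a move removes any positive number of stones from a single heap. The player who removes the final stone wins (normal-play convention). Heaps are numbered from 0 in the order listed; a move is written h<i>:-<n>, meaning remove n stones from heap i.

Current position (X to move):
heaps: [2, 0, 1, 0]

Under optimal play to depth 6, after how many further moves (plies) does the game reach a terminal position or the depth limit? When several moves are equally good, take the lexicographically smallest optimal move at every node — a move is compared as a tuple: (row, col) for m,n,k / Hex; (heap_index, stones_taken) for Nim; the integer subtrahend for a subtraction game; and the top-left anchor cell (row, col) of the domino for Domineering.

PV length from [(2,0,1,0)]: 3 plies

p1 X@[(2,0,1,0)]: h0:-1[(1,0,1,0)]+1* h0:-2[(0,0,1,0)]-1 h2:-1[(2,0,0,0)]-1
p2 O@[(1,0,1,0)]: h0:-1[(0,0,1,0)]-1* h2:-1[(1,0,0,0)]-1
p3 X@[(0,0,1,0)]: h2:-1[(0,0,0,0)]+1*
p4 O@[(0,0,0,0)] terminal -1; root [(2,0,1,0)] d6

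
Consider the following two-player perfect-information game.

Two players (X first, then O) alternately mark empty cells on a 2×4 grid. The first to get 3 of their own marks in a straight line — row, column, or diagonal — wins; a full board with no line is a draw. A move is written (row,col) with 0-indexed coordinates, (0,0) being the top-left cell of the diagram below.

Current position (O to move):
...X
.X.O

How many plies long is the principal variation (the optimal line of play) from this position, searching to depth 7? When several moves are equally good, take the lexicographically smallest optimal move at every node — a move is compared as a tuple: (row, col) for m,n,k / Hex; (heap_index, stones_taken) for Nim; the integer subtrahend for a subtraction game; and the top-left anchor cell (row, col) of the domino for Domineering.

ply 1, O at ...X/.X.O | (0,0)=+0→O..X/.X.O*; (0,1)=+0→.O.X/.X.O; (0,2)=+0→..OX/.X.O; (1,0)=+0→...X/OX.O; (1,2)=+0→...X/.XOO
ply 2, X at O..X/.X.O | (0,1)=+0→OX.X/.X.O*; (0,2)=+0→O.XX/.X.O; (1,0)=+0→O..X/XX.O; (1,2)=+0→O..X/.XXO
ply 3, O at OX.X/.X.O | (0,2)=+0→OXOX/.X.O*; (1,0)=-1→OX.X/OX.O; (1,2)=-1→OX.X/.XOO
ply 4, X at OXOX/.X.O | (1,0)=+0→OXOX/XX.O*; (1,2)=+0→OXOX/.XXO
ply 5, O at OXOX/XX.O | (1,2)=+0→OXOX/XXOO*
ply 6: OXOX/XXOO is terminal +0 (X); from ...X/.X.O depth 7

PV length from [...X/.X.O]: 5 plies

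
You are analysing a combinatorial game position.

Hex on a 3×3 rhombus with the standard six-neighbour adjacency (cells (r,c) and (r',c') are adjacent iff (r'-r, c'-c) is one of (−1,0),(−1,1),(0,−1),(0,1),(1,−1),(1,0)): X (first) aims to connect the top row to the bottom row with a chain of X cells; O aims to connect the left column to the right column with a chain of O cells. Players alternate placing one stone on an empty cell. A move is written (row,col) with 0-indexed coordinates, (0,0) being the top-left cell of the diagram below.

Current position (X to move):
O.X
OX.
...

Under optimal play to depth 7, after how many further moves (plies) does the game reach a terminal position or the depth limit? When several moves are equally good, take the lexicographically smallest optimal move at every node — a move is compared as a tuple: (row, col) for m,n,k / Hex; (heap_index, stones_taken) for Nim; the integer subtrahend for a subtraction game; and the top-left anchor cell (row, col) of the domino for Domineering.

PV length from [O.X/OX./...]: 3 plies

[O.X/OX./...] X move#1: (0,1):+1/OXX/OX./...*, (1,2):+1/O.X/OXX/..., (2,0):+1/O.X/OX./X.., (2,1):+1/O.X/OX./.X., (2,2):+1/O.X/OX./..X
[OXX/OX./...] O move#2: (1,2):-1/OXX/OXO/...*, (2,0):-1/OXX/OX./O.., (2,1):-1/OXX/OX./.O., (2,2):-1/OXX/OX./..O
[OXX/OXO/...] X move#3: (2,0):+1/OXX/OXO/X..*, (2,1):+1/OXX/OXO/.X., (2,2):+1/OXX/OXO/..X
[OXX/OXO/X..] end (terminal -1, O#4); searched O.X/OX./... to 7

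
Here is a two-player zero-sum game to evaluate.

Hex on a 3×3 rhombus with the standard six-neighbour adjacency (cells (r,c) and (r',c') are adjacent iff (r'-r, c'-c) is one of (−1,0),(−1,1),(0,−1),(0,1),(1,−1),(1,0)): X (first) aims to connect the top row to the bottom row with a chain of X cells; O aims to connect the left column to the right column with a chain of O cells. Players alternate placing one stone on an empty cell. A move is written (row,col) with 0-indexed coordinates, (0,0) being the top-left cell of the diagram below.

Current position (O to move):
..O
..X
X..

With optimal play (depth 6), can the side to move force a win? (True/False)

p1 O@[..O/..X/X..]: (0,0)[O.O/..X/X..]-1 (0,1)[.OO/..X/X..]+1* (1,0)[..O/O.X/X..]+1 (1,1)[..O/.OX/X..]-1 (2,1)[..O/..X/XO.]-1 (2,2)[..O/..X/X.O]-1
p2 X@[.OO/..X/X..]: (0,0)[XOO/..X/X..]-1* (1,0)[.OO/X.X/X..]-1 (1,1)[.OO/.XX/X..]-1 (2,1)[.OO/..X/XX.]-1 (2,2)[.OO/..X/X.X]-1
p3 O@[XOO/..X/X..]: (1,0)[XOO/O.X/X..]+1* (1,1)[XOO/.OX/X..]-1 (2,1)[XOO/..X/XO.]-1 (2,2)[XOO/..X/X.O]-1
p4 X@[XOO/O.X/X..] terminal -1; root [..O/..X/X..] d6

O winning at [..O/..X/X..]: True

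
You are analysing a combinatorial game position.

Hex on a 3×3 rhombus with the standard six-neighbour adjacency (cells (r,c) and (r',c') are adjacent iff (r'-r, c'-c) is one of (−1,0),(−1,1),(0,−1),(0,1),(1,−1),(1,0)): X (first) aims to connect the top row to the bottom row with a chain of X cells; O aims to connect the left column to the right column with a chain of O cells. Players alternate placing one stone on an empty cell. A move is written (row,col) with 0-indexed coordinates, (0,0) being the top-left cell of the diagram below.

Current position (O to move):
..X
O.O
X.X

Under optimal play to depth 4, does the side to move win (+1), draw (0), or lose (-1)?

ply 1, O at ..X/O.O/X.X | (0,0)=-1→O.X/O.O/X.X; (0,1)=-1→.OX/O.O/X.X; (1,1)=+1→..X/OOO/X.X*; (2,1)=-1→..X/O.O/XOX
ply 2: ..X/OOO/X.X is terminal -1 (X); from ..X/O.O/X.X depth 4

value(..X/O.O/X.X, O) = +1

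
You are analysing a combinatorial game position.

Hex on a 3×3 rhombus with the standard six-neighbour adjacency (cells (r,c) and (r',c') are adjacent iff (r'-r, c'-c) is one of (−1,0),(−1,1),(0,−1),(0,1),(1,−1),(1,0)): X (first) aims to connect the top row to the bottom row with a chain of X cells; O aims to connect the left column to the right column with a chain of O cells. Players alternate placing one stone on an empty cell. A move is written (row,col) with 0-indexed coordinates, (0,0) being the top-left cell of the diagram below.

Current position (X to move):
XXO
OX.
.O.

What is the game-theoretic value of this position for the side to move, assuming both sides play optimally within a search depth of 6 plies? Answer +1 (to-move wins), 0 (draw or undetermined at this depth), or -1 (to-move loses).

value(XXO/OX./.O., X) = +1

ply 1, X at XXO/OX./.O. | (1,2)=+1→XXO/OXX/.O.*; (2,0)=+1→XXO/OX./XO.; (2,2)=+1→XXO/OX./.OX
ply 2, O at XXO/OXX/.O. | (2,0)=-1→XXO/OXX/OO.*; (2,2)=-1→XXO/OXX/.OO
ply 3, X at XXO/OXX/OO. | (2,2)=+1→XXO/OXX/OOX*
ply 4: XXO/OXX/OOX is terminal -1 (O); from XXO/OX./.O. depth 6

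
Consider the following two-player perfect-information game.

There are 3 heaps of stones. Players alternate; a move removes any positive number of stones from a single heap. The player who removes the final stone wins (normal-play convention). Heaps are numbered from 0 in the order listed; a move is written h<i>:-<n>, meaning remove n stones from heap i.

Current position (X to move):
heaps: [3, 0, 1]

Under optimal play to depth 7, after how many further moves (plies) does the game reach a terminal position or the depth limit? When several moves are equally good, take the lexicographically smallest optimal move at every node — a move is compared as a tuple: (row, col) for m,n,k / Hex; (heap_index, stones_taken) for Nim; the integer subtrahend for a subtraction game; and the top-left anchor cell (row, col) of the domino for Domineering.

PV length from [(3,0,1)]: 3 plies

ply 1, X at (3,0,1) | h0:-1=-1→(2,0,1); h0:-2=+1→(1,0,1)*; h0:-3=-1→(0,0,1); h2:-1=-1→(3,0,0)
ply 2, O at (1,0,1) | h0:-1=-1→(0,0,1)*; h2:-1=-1→(1,0,0)
ply 3, X at (0,0,1) | h2:-1=+1→(0,0,0)*
ply 4: (0,0,0) is terminal -1 (O); from (3,0,1) depth 7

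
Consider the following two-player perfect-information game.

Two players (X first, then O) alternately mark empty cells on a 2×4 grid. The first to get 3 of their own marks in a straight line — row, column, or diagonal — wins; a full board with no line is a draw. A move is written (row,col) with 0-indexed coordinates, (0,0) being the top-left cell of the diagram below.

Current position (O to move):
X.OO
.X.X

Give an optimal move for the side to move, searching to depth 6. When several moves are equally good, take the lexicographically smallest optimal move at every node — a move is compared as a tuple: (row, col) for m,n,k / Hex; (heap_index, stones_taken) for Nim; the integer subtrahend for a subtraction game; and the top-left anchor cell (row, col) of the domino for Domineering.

ply 1, O at X.OO/.X.X | (0,1)=+1→XOOO/.X.X*; (1,0)=-1→X.OO/OX.X; (1,2)=+0→X.OO/.XOX
ply 2: XOOO/.X.X is terminal -1 (X); from X.OO/.X.X depth 6

O's best at [X.OO/.X.X]: (0,1)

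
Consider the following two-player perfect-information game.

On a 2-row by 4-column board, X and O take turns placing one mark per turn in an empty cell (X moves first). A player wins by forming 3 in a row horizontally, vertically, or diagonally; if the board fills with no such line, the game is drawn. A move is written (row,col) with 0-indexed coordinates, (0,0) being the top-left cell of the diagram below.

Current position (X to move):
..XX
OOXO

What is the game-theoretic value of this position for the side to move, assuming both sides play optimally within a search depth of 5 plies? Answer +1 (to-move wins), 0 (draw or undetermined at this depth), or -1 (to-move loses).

value(..XX/OOXO, X) = +1

ply 1, X at ..XX/OOXO | (0,0)=+0→X.XX/OOXO; (0,1)=+1→.XXX/OOXO*
ply 2: .XXX/OOXO is terminal -1 (O); from ..XX/OOXO depth 5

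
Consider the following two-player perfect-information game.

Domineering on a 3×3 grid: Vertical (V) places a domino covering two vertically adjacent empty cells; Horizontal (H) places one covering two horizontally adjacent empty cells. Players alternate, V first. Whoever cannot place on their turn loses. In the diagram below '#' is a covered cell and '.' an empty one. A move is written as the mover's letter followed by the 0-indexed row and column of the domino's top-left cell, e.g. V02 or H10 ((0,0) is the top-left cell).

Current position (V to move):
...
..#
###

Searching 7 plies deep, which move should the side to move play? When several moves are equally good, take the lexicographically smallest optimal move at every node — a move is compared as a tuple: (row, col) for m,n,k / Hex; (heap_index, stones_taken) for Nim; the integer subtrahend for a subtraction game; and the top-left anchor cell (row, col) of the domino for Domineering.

V's best at [.../..#/###]: V01

[.../..#/###] V move#1: V00:-1/#../#.#/###, V01:+1/.#./.##/###*
[.#./.##/###] end (terminal -1, H#2); searched .../..#/### to 7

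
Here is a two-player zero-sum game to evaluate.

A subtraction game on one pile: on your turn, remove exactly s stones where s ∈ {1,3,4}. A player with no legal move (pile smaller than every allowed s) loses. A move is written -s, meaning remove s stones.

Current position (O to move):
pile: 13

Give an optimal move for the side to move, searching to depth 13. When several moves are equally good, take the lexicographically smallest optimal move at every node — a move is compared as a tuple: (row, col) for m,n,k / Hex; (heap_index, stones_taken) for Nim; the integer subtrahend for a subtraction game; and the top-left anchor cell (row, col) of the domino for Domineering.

O's best at [13]: -4

p1 O@[13]: -1[12]-1 -3[10]-1 -4[9]+1*
p2 X@[9]: -1[8]-1* -3[6]-1 -4[5]-1
p3 O@[8]: -1[7]+1* -3[5]-1 -4[4]-1
p4 X@[7]: -1[6]-1* -3[4]-1 -4[3]-1
p5 O@[6]: -1[5]-1 -3[3]-1 -4[2]+1*
p6 X@[2]: -1[1]-1*
p7 O@[1]: -1[0]+1*
p8 X@[0] terminal -1; root [13] d13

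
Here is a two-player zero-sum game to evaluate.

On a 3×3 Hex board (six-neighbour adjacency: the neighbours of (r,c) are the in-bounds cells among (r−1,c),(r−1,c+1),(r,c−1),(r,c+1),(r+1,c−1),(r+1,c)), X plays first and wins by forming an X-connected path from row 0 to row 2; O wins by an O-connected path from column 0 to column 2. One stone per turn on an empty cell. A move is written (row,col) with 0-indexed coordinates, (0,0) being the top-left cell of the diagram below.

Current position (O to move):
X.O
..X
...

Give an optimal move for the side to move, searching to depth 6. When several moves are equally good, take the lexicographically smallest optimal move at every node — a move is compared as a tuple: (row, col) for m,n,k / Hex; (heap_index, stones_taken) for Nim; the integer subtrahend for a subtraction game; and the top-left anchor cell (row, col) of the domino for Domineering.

O's best at [X.O/..X/...]: (1,0)

p1 O@[X.O/..X/...]: (0,1)[XOO/..X/...]-1 (1,0)[X.O/O.X/...]+1* (1,1)[X.O/.OX/...]+1 (2,0)[X.O/..X/O..]-1 (2,1)[X.O/..X/.O.]-1 (2,2)[X.O/..X/..O]-1
p2 X@[X.O/O.X/...]: (0,1)[XXO/O.X/...]-1* (1,1)[X.O/OXX/...]-1 (2,0)[X.O/O.X/X..]-1 (2,1)[X.O/O.X/.X.]-1 (2,2)[X.O/O.X/..X]-1
p3 O@[XXO/O.X/...]: (1,1)[XXO/OOX/...]+1* (2,0)[XXO/O.X/O..]-1 (2,1)[XXO/O.X/.O.]-1 (2,2)[XXO/O.X/..O]-1
p4 X@[XXO/OOX/...] terminal -1; root [X.O/..X/...] d6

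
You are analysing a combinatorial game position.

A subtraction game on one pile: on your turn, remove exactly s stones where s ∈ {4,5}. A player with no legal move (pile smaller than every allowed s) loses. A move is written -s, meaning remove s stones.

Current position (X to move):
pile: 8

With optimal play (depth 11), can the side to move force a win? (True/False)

ply 1, X at 8 | -4=-1→4; -5=+1→3*
ply 2: 3 is terminal -1 (O); from 8 depth 11

X winning at [8]: True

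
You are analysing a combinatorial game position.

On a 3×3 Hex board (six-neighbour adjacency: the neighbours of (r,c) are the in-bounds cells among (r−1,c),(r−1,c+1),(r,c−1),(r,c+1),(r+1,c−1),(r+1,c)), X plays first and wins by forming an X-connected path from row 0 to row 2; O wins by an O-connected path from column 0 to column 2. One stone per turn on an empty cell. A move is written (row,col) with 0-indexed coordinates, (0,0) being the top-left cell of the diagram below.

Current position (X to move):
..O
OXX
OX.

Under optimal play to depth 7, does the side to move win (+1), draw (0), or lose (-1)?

ply 1, X at ..O/OXX/OX. | (0,0)=-1→X.O/OXX/OX.; (0,1)=+1→.XO/OXX/OX.*; (2,2)=-1→..O/OXX/OXX
ply 2: .XO/OXX/OX. is terminal -1 (O); from ..O/OXX/OX. depth 7

value(..O/OXX/OX., X) = +1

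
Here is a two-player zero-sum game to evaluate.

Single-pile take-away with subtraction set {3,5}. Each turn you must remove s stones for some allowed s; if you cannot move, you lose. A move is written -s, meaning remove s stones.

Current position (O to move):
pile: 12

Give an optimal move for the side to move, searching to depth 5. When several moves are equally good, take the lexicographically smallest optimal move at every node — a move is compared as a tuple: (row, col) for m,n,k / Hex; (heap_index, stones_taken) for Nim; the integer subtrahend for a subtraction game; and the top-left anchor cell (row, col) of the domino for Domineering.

O's best at [12]: -3

p1 O@[12]: -3[9]+1* -5[7]-1
p2 X@[9]: -3[6]-1* -5[4]-1
p3 O@[6]: -3[3]-1 -5[1]+1*
p4 X@[1] terminal -1; root [12] d5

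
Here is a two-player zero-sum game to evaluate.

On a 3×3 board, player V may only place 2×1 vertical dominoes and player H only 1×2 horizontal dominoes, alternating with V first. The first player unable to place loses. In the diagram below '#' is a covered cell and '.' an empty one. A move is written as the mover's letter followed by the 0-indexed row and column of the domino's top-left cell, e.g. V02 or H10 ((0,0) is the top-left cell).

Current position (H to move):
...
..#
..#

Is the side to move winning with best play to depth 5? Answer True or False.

ply 1, H at .../..#/..# | H00=-1→##./..#/..#; H01=-1→.##/..#/..#; H10=+1→.../###/..#*; H20=-1→.../..#/###
ply 2: .../###/..# is terminal -1 (V); from .../..#/..# depth 5

H winning at [.../..#/..#]: True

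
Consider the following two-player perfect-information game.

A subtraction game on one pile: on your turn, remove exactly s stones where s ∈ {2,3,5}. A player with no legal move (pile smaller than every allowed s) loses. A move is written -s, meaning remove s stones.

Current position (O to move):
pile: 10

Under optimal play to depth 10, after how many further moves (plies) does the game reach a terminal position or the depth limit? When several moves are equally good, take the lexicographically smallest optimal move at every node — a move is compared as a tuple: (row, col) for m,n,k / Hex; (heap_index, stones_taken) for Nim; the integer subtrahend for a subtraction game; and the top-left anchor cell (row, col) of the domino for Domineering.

[10] O move#1: -2:+1/8*, -3:+1/7, -5:-1/5
[8] X move#2: -2:-1/6*, -3:-1/5, -5:-1/3
[6] O move#3: -2:-1/4, -3:-1/3, -5:+1/1*
[1] end (terminal -1, X#4); searched 10 to 10

PV length from [10]: 3 plies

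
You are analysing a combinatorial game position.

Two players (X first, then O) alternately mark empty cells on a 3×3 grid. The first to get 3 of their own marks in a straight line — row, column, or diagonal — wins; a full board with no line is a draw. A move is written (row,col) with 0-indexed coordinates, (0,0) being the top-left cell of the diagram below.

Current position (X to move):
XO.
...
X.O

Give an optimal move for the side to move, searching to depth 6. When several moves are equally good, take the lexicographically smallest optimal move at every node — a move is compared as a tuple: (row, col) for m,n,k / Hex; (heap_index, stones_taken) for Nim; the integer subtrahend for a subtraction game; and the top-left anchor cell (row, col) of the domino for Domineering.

X's best at [XO./.../X.O]: (0,2)

p1 X@[XO./.../X.O]: (0,2)[XOX/.../X.O]+1* (1,0)[XO./X../X.O]+1 (1,1)[XO./.X./X.O]+1 (1,2)[XO./..X/X.O]+0 (2,1)[XO./.../XXO]+0
p2 O@[XOX/.../X.O]: (1,0)[XOX/O../X.O]-1* (1,1)[XOX/.O./X.O]-1 (1,2)[XOX/..O/X.O]-1 (2,1)[XOX/.../XOO]-1
p3 X@[XOX/O../X.O]: (1,1)[XOX/OX./X.O]+1* (1,2)[XOX/O.X/X.O]+0 (2,1)[XOX/O../XXO]+0
p4 O@[XOX/OX./X.O] terminal -1; root [XO./.../X.O] d6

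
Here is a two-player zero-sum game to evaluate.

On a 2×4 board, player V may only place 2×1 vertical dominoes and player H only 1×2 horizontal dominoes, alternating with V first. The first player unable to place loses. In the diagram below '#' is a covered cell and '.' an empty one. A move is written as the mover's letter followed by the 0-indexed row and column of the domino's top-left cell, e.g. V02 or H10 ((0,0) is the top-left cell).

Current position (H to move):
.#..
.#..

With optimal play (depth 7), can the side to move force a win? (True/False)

[.#../.#..] H move#1: H02:+1/.###/.#..*, H12:+1/.#../.###
[.###/.#..] V move#2: V00:-1/####/##..*
[####/##..] H move#3: H12:+1/####/####*
[####/####] end (terminal -1, V#4); searched .#../.#.. to 7

H winning at [.#../.#..]: True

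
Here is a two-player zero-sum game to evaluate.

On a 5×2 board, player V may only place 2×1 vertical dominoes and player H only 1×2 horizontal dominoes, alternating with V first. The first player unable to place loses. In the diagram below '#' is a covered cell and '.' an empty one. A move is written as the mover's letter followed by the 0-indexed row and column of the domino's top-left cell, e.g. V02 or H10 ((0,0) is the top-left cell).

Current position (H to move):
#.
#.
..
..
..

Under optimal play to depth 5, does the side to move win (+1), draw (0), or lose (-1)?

p1 H@[#./#./../../..]: H20[#./#./##/../..]-1 H30[#./#./../##/..]+1* H40[#./#./../../##]-1
p2 V@[#./#./../##/..]: V01[##/##/../##/..]-1* V11[#./##/.#/##/..]-1
p3 H@[##/##/../##/..]: H20[##/##/##/##/..]+1* H40[##/##/../##/##]+1
p4 V@[##/##/##/##/..] terminal -1; root [#./#./../../..] d5

value(#./#./../../.., H) = +1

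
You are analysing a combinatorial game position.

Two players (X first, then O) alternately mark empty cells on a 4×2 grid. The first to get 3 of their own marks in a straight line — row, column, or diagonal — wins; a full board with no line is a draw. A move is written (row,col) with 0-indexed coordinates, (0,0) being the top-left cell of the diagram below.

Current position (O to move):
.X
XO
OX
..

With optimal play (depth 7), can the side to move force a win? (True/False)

O winning at [.X/XO/OX/..]: False

ply 1, O at .X/XO/OX/.. | (0,0)=+0→OX/XO/OX/..*; (3,0)=+0→.X/XO/OX/O.; (3,1)=+0→.X/XO/OX/.O
ply 2, X at OX/XO/OX/.. | (3,0)=+0→OX/XO/OX/X.*; (3,1)=+0→OX/XO/OX/.X
ply 3, O at OX/XO/OX/X. | (3,1)=+0→OX/XO/OX/XO*
ply 4: OX/XO/OX/XO is terminal +0 (X); from .X/XO/OX/.. depth 7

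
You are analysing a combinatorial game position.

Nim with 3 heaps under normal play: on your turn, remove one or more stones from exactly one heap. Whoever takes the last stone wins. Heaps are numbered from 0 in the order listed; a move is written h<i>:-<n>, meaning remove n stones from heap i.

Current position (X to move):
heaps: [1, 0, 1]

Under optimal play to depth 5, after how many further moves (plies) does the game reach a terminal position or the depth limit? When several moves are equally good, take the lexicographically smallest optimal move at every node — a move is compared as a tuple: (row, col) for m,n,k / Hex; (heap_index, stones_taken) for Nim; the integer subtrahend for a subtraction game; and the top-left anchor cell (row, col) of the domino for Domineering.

ply 1, X at (1,0,1) | h0:-1=-1→(0,0,1)*; h2:-1=-1→(1,0,0)
ply 2, O at (0,0,1) | h2:-1=+1→(0,0,0)*
ply 3: (0,0,0) is terminal -1 (X); from (1,0,1) depth 5

PV length from [(1,0,1)]: 2 plies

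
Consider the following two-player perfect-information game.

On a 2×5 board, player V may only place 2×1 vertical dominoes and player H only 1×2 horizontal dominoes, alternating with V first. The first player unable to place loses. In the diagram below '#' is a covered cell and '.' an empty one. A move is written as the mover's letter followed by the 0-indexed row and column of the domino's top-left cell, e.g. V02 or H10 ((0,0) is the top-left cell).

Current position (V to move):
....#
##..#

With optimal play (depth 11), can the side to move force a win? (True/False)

V winning at [....#/##..#]: True

[....#/##..#] V move#1: V02:+1/..#.#/###.#*, V03:-1/...##/##.##
[..#.#/###.#] H move#2: H00:-1/###.#/###.#*
[###.#/###.#] V move#3: V03:+1/#####/#####*
[#####/#####] end (terminal -1, H#4); searched ....#/##..# to 11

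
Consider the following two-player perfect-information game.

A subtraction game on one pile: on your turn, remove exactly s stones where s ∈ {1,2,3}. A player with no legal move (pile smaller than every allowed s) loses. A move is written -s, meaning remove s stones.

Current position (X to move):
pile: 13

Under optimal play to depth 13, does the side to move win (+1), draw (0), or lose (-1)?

[13] X move#1: -1:+1/12*, -2:-1/11, -3:-1/10
[12] O move#2: -1:-1/11*, -2:-1/10, -3:-1/9
[11] X move#3: -1:-1/10, -2:-1/9, -3:+1/8*
[8] O move#4: -1:-1/7*, -2:-1/6, -3:-1/5
[7] X move#5: -1:-1/6, -2:-1/5, -3:+1/4*
[4] O move#6: -1:-1/3*, -2:-1/2, -3:-1/1
[3] X move#7: -1:-1/2, -2:-1/1, -3:+1/0*
[0] end (terminal -1, O#8); searched 13 to 13

value(13, X) = +1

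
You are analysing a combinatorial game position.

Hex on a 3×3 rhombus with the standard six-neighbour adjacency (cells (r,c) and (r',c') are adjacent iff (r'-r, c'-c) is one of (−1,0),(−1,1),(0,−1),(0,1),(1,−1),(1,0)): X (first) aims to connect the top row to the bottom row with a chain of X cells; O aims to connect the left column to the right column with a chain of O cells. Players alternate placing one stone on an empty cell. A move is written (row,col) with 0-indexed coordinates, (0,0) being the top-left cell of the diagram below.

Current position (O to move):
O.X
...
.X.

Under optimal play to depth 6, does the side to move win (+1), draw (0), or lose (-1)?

[O.X/.../.X.] O move#1: (0,1):-1/OOX/.../.X.*, (1,0):-1/O.X/O../.X., (1,1):-1/O.X/.O./.X., (1,2):-1/O.X/..O/.X., (2,0):-1/O.X/.../OX., (2,2):-1/O.X/.../.XO
[OOX/.../.X.] X move#2: (1,0):+1/OOX/X../.X.*, (1,1):+1/OOX/.X./.X., (1,2):+1/OOX/..X/.X., (2,0):+1/OOX/.../XX., (2,2):+1/OOX/.../.XX
[OOX/X../.X.] O move#3: (1,1):-1/OOX/XO./.X.*, (1,2):-1/OOX/X.O/.X., (2,0):-1/OOX/X../OX., (2,2):-1/OOX/X../.XO
[OOX/XO./.X.] X move#4: (1,2):+1/OOX/XOX/.X.*, (2,0):-1/OOX/XO./XX., (2,2):-1/OOX/XO./.XX
[OOX/XOX/.X.] end (terminal -1, O#5); searched O.X/.../.X. to 6

value(O.X/.../.X., O) = -1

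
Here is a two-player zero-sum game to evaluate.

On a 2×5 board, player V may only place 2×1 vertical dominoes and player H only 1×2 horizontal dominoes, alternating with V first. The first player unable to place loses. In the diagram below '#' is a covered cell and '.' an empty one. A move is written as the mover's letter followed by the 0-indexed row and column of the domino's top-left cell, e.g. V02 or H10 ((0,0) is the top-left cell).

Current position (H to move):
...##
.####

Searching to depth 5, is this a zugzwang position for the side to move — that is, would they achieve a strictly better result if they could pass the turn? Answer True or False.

ply 1, H at ...##/.#### | H00=+1→##.##/.####*; H01=-1→.####/.####
ply 2: ##.##/.#### is terminal -1 (V); from ...##/.#### depth 5
pass branch (V moves first from the same position):
  | ply 1, V at ...##/.#### | V00=-1→#..##/#####*
  | ply 2, H at #..##/##### | H01=+1→#####/#####*
  | ply 3: #####/##### is terminal -1 (V); from ...##/.#### depth 5
H moving scores +1; H passing scores +1

zugzwang(...##/.####, H) = False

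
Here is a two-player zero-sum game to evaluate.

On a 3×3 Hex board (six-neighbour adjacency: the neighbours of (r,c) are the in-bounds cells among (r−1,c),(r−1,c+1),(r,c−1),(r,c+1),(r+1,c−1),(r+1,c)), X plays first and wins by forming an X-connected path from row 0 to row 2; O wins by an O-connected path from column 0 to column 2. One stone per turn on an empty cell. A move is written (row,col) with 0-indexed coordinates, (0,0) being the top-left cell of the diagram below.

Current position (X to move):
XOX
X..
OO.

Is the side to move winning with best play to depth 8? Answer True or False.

X winning at [XOX/X../OO.]: False

ply 1, X at XOX/X../OO. | (1,1)=-1→XOX/XX./OO.*; (1,2)=-1→XOX/X.X/OO.; (2,2)=-1→XOX/X../OOX
ply 2, O at XOX/XX./OO. | (1,2)=+1→XOX/XXO/OO.*; (2,2)=+1→XOX/XX./OOO
ply 3: XOX/XXO/OO. is terminal -1 (X); from XOX/X../OO. depth 8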